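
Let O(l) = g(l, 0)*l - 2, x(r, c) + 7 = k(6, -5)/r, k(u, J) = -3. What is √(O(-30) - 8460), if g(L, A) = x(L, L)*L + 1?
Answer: I*√14702 ≈ 121.25*I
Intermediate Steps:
x(r, c) = -7 - 3/r
g(L, A) = 1 + L*(-7 - 3/L) (g(L, A) = (-7 - 3/L)*L + 1 = L*(-7 - 3/L) + 1 = 1 + L*(-7 - 3/L))
O(l) = -2 + l*(-2 - 7*l) (O(l) = (-2 - 7*l)*l - 2 = l*(-2 - 7*l) - 2 = -2 + l*(-2 - 7*l))
√(O(-30) - 8460) = √((-2 - 1*(-30)*(2 + 7*(-30))) - 8460) = √((-2 - 1*(-30)*(2 - 210)) - 8460) = √((-2 - 1*(-30)*(-208)) - 8460) = √((-2 - 6240) - 8460) = √(-6242 - 8460) = √(-14702) = I*√14702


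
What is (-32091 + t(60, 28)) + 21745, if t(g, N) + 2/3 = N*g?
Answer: -26000/3 ≈ -8666.7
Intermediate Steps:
t(g, N) = -⅔ + N*g
(-32091 + t(60, 28)) + 21745 = (-32091 + (-⅔ + 28*60)) + 21745 = (-32091 + (-⅔ + 1680)) + 21745 = (-32091 + 5038/3) + 21745 = -91235/3 + 21745 = -26000/3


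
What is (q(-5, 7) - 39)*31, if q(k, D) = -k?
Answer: -1054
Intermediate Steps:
(q(-5, 7) - 39)*31 = (-1*(-5) - 39)*31 = (5 - 39)*31 = -34*31 = -1054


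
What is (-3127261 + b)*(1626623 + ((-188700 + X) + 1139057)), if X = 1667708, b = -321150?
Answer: -14637428790768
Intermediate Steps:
(-3127261 + b)*(1626623 + ((-188700 + X) + 1139057)) = (-3127261 - 321150)*(1626623 + ((-188700 + 1667708) + 1139057)) = -3448411*(1626623 + (1479008 + 1139057)) = -3448411*(1626623 + 2618065) = -3448411*4244688 = -14637428790768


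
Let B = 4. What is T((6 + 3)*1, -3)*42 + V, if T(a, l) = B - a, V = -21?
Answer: -231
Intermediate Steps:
T(a, l) = 4 - a
T((6 + 3)*1, -3)*42 + V = (4 - (6 + 3))*42 - 21 = (4 - 9)*42 - 21 = -5*42 - 21 = -210 - 21 = -231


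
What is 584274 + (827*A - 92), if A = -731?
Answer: -20355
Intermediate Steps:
584274 + (827*A - 92) = 584274 + (827*(-731) - 92) = 584274 + (-604537 - 92) = 584274 - 604629 = -20355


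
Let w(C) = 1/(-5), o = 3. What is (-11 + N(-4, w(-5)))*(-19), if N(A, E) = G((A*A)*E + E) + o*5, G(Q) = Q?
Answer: -57/5 ≈ -11.400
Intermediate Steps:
w(C) = -1/5
N(A, E) = 15 + E + E*A**2 (N(A, E) = ((A*A)*E + E) + 3*5 = (A**2*E + E) + 15 = (E*A**2 + E) + 15 = (E + E*A**2) + 15 = 15 + E + E*A**2)
(-11 + N(-4, w(-5)))*(-19) = (-11 + (15 - (1 + (-4)**2)/5))*(-19) = (-11 + (15 - (1 + 16)/5))*(-19) = (-11 + (15 - 1/5*17))*(-19) = (-11 + (15 - 17/5))*(-19) = (-11 + 58/5)*(-19) = (3/5)*(-19) = -57/5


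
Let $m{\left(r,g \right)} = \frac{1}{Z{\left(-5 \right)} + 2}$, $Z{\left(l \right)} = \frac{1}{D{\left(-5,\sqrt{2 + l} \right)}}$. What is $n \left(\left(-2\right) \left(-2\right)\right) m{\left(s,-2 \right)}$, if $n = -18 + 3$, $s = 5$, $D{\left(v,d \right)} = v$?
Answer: $- \frac{100}{3} \approx -33.333$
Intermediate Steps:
$Z{\left(l \right)} = - \frac{1}{5}$ ($Z{\left(l \right)} = \frac{1}{-5} = - \frac{1}{5}$)
$m{\left(r,g \right)} = \frac{5}{9}$ ($m{\left(r,g \right)} = \frac{1}{- \frac{1}{5} + 2} = \frac{1}{\frac{9}{5}} = \frac{5}{9}$)
$n = -15$
$n \left(\left(-2\right) \left(-2\right)\right) m{\left(s,-2 \right)} = - 15 \left(\left(-2\right) \left(-2\right)\right) \frac{5}{9} = \left(-15\right) 4 \cdot \frac{5}{9} = \left(-60\right) \frac{5}{9} = - \frac{100}{3}$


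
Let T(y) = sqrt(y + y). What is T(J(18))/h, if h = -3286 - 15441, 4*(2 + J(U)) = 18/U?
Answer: -I*sqrt(14)/37454 ≈ -9.99e-5*I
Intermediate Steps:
J(U) = -2 + 9/(2*U) (J(U) = -2 + (18/U)/4 = -2 + 9/(2*U))
h = -18727
T(y) = sqrt(2)*sqrt(y) (T(y) = sqrt(2*y) = sqrt(2)*sqrt(y))
T(J(18))/h = (sqrt(2)*sqrt(-2 + (9/2)/18))/(-18727) = (sqrt(2)*sqrt(-2 + (9/2)*(1/18)))*(-1/18727) = (sqrt(2)*sqrt(-2 + 1/4))*(-1/18727) = (sqrt(2)*sqrt(-7/4))*(-1/18727) = (sqrt(2)*(I*sqrt(7)/2))*(-1/18727) = (I*sqrt(14)/2)*(-1/18727) = -I*sqrt(14)/37454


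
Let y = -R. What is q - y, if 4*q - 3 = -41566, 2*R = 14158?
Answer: -13247/4 ≈ -3311.8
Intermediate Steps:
R = 7079 (R = (½)*14158 = 7079)
q = -41563/4 (q = ¾ + (¼)*(-41566) = ¾ - 20783/2 = -41563/4 ≈ -10391.)
y = -7079 (y = -1*7079 = -7079)
q - y = -41563/4 - 1*(-7079) = -41563/4 + 7079 = -13247/4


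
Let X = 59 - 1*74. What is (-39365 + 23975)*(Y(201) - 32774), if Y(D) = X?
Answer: 504622710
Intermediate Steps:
X = -15 (X = 59 - 74 = -15)
Y(D) = -15
(-39365 + 23975)*(Y(201) - 32774) = (-39365 + 23975)*(-15 - 32774) = -15390*(-32789) = 504622710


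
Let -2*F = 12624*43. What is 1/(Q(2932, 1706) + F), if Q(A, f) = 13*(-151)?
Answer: -1/273379 ≈ -3.6579e-6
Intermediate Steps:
Q(A, f) = -1963
F = -271416 (F = -6312*43 = -½*542832 = -271416)
1/(Q(2932, 1706) + F) = 1/(-1963 - 271416) = 1/(-273379) = -1/273379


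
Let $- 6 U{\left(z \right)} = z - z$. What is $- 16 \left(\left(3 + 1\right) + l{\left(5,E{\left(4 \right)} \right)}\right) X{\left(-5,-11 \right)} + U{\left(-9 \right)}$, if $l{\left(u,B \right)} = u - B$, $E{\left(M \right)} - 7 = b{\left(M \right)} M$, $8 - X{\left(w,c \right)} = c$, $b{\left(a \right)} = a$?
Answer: $4256$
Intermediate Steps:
$X{\left(w,c \right)} = 8 - c$
$U{\left(z \right)} = 0$ ($U{\left(z \right)} = - \frac{z - z}{6} = \left(- \frac{1}{6}\right) 0 = 0$)
$E{\left(M \right)} = 7 + M^{2}$ ($E{\left(M \right)} = 7 + M M = 7 + M^{2}$)
$- 16 \left(\left(3 + 1\right) + l{\left(5,E{\left(4 \right)} \right)}\right) X{\left(-5,-11 \right)} + U{\left(-9 \right)} = - 16 \left(\left(3 + 1\right) + \left(5 - \left(7 + 4^{2}\right)\right)\right) \left(8 - -11\right) + 0 = - 16 \left(4 + \left(5 - \left(7 + 16\right)\right)\right) \left(8 + 11\right) + 0 = - 16 \left(4 + \left(5 - 23\right)\right) 19 + 0 = - 16 \left(4 - 18\right) 19 + 0 = \left(-16\right) \left(-14\right) 19 + 0 = 224 \cdot 19 + 0 = 4256 + 0 = 4256$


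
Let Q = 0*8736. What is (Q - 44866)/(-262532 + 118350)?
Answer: 22433/72091 ≈ 0.31118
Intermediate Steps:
Q = 0
(Q - 44866)/(-262532 + 118350) = (0 - 44866)/(-262532 + 118350) = -44866/(-144182) = -44866*(-1/144182) = 22433/72091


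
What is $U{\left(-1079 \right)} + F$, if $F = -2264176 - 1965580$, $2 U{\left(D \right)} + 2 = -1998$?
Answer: $-4230756$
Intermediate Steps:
$U{\left(D \right)} = -1000$ ($U{\left(D \right)} = -1 + \frac{1}{2} \left(-1998\right) = -1 - 999 = -1000$)
$F = -4229756$ ($F = -2264176 - 1965580 = -4229756$)
$U{\left(-1079 \right)} + F = -1000 - 4229756 = -4230756$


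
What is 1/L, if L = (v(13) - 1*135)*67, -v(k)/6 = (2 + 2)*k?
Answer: -1/29949 ≈ -3.3390e-5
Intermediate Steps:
v(k) = -24*k (v(k) = -6*(2 + 2)*k = -24*k)
L = -29949 (L = (-24*13 - 1*135)*67 = (-312 - 135)*67 = -447*67 = -29949)
1/L = 1/(-29949) = -1/29949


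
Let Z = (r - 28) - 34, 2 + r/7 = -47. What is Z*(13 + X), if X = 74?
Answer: -35235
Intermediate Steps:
r = -343 (r = -14 + 7*(-47) = -14 - 329 = -343)
Z = -405 (Z = (-343 - 28) - 34 = -371 - 34 = -405)
Z*(13 + X) = -405*(13 + 74) = -405*87 = -35235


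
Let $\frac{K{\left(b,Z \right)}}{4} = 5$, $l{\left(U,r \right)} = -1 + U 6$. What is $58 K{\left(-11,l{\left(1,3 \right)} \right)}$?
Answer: $1160$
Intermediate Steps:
$l{\left(U,r \right)} = -1 + 6 U$
$K{\left(b,Z \right)} = 20$ ($K{\left(b,Z \right)} = 4 \cdot 5 = 20$)
$58 K{\left(-11,l{\left(1,3 \right)} \right)} = 58 \cdot 20 = 1160$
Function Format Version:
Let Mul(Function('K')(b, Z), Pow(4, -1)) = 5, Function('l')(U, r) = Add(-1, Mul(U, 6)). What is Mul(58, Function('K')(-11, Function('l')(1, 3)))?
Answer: 1160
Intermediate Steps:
Function('l')(U, r) = Add(-1, Mul(6, U))
Function('K')(b, Z) = 20 (Function('K')(b, Z) = Mul(4, 5) = 20)
Mul(58, Function('K')(-11, Function('l')(1, 3))) = Mul(58, 20) = 1160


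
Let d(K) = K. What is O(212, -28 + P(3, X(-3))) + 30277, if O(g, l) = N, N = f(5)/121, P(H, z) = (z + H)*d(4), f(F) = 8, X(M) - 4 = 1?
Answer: 3663525/121 ≈ 30277.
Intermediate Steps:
X(M) = 5 (X(M) = 4 + 1 = 5)
P(H, z) = 4*H + 4*z (P(H, z) = (z + H)*4 = (H + z)*4 = 4*H + 4*z)
N = 8/121 ≈ 0.066116
O(g, l) = 8/121
O(212, -28 + P(3, X(-3))) + 30277 = 8/121 + 30277 = 3663525/121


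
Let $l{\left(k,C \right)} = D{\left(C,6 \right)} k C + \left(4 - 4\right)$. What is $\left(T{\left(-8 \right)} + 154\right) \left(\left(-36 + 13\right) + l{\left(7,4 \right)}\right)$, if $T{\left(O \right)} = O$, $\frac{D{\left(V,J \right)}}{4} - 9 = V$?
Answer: $209218$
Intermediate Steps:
$D{\left(V,J \right)} = 36 + 4 V$
$l{\left(k,C \right)} = C k \left(36 + 4 C\right)$ ($l{\left(k,C \right)} = \left(36 + 4 C\right) k C + \left(4 - 4\right) = k \left(36 + 4 C\right) C + \left(4 - 4\right) = C k \left(36 + 4 C\right) + 0 = C k \left(36 + 4 C\right)$)
$\left(T{\left(-8 \right)} + 154\right) \left(\left(-36 + 13\right) + l{\left(7,4 \right)}\right) = \left(-8 + 154\right) \left(\left(-36 + 13\right) + 4 \cdot 4 \cdot 7 \left(9 + 4\right)\right) = 146 \left(-23 + 4 \cdot 4 \cdot 7 \cdot 13\right) = 146 \left(-23 + 1456\right) = 146 \cdot 1433 = 209218$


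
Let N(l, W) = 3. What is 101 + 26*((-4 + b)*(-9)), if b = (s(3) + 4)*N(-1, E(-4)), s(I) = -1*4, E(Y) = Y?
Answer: 1037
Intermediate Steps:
s(I) = -4
b = 0 (b = (-4 + 4)*3 = 0*3 = 0)
101 + 26*((-4 + b)*(-9)) = 101 + 26*((-4 + 0)*(-9)) = 101 + 26*(-4*(-9)) = 101 + 26*36 = 101 + 936 = 1037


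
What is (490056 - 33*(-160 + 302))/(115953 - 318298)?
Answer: -97074/40469 ≈ -2.3987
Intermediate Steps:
(490056 - 33*(-160 + 302))/(115953 - 318298) = (490056 - 33*142)/(-202345) = (490056 - 4686)*(-1/202345) = 485370*(-1/202345) = -97074/40469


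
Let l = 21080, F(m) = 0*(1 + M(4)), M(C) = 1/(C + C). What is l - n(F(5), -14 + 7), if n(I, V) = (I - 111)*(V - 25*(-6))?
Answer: 36953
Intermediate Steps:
M(C) = 1/(2*C)
F(m) = 0 (F(m) = 0*(1 + (½)/4) = 0*(1 + (½)*(¼)) = 0*(1 + ⅛) = 0*(9/8) = 0)
n(I, V) = (-111 + I)*(150 + V) (n(I, V) = (-111 + I)*(V + 150) = (-111 + I)*(150 + V))
l - n(F(5), -14 + 7) = 21080 - (-16650 - 111*(-14 + 7) + 150*0 + 0*(-14 + 7)) = 21080 - (-16650 - 111*(-7) + 0 + 0*(-7)) = 21080 - (-16650 + 777 + 0 + 0) = 21080 - 1*(-15873) = 21080 + 15873 = 36953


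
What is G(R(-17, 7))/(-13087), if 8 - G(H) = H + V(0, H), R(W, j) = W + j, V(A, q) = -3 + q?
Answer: -31/13087 ≈ -0.0023688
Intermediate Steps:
G(H) = 11 - 2*H (G(H) = 8 - (H + (-3 + H)) = 8 - (-3 + 2*H) = 8 + (3 - 2*H) = 11 - 2*H)
G(R(-17, 7))/(-13087) = (11 - 2*(-17 + 7))/(-13087) = (11 - 2*(-10))*(-1/13087) = (11 + 20)*(-1/13087) = 31*(-1/13087) = -31/13087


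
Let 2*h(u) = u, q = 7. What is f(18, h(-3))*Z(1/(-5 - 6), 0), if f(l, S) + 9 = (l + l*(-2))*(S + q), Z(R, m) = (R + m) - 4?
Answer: 4860/11 ≈ 441.82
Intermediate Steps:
h(u) = u/2
Z(R, m) = -4 + R + m
f(l, S) = -9 - l*(7 + S) (f(l, S) = -9 + (l + l*(-2))*(S + 7) = -9 + (l - 2*l)*(7 + S) = -9 + (-l)*(7 + S) = -9 - l*(7 + S))
f(18, h(-3))*Z(1/(-5 - 6), 0) = (-9 - 7*18 - 1*(1/2)*(-3)*18)*(-4 + 1/(-5 - 6) + 0) = (-9 - 126 - 1*(-3/2)*18)*(-4 + 1/(-11) + 0) = (-9 - 126 + 27)*(-4 - 1/11 + 0) = -108*(-45/11) = 4860/11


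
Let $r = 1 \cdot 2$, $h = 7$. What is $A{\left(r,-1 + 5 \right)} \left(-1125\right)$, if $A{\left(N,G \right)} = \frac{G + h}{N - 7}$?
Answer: $2475$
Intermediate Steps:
$r = 2$
$A{\left(N,G \right)} = \frac{7 + G}{-7 + N}$ ($A{\left(N,G \right)} = \frac{G + 7}{N - 7} = \frac{7 + G}{-7 + N}$)
$A{\left(r,-1 + 5 \right)} \left(-1125\right) = \frac{7 + \left(-1 + 5\right)}{-7 + 2} \left(-1125\right) = \frac{7 + 4}{-5} \left(-1125\right) = \left(- \frac{1}{5}\right) 11 \left(-1125\right) = \left(- \frac{11}{5}\right) \left(-1125\right) = 2475$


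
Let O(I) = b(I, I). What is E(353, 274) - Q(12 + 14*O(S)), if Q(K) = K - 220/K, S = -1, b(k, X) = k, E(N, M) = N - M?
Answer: -29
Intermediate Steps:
O(I) = I
E(353, 274) - Q(12 + 14*O(S)) = (353 - 1*274) - ((12 + 14*(-1)) - 220/(12 + 14*(-1))) = (353 - 274) - ((12 - 14) - 220/(12 - 14)) = 79 - (-2 - 220/(-2)) = 79 - (-2 - 220*(-1/2)) = 79 - (-2 + 110) = 79 - 1*108 = 79 - 108 = -29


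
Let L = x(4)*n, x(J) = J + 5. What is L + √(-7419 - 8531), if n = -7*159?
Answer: -10017 + 5*I*√638 ≈ -10017.0 + 126.29*I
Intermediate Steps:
x(J) = 5 + J
n = -1113
L = -10017 (L = (5 + 4)*(-1113) = 9*(-1113) = -10017)
L + √(-7419 - 8531) = -10017 + √(-7419 - 8531) = -10017 + √(-15950) = -10017 + 5*I*√638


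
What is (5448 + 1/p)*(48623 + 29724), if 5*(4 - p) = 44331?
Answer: 18913461188081/44311 ≈ 4.2683e+8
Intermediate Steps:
p = -44311/5 (p = 4 - ⅕*44331 = 4 - 44331/5 = -44311/5 ≈ -8862.2)
(5448 + 1/p)*(48623 + 29724) = (5448 + 1/(-44311/5))*(48623 + 29724) = (5448 - 5/44311)*78347 = (241406323/44311)*78347 = 18913461188081/44311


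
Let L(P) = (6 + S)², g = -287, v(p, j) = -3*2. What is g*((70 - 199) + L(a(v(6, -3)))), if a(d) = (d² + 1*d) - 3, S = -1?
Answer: 29848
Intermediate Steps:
v(p, j) = -6
a(d) = -3 + d + d² (a(d) = (d² + d) - 3 = (d + d²) - 3 = -3 + d + d²)
L(P) = 25 (L(P) = (6 - 1)² = 5² = 25)
g*((70 - 199) + L(a(v(6, -3)))) = -287*((70 - 199) + 25) = -287*(-129 + 25) = -287*(-104) = 29848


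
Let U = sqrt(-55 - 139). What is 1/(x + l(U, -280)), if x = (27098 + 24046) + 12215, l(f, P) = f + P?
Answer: 63079/3978960435 - I*sqrt(194)/3978960435 ≈ 1.5853e-5 - 3.5005e-9*I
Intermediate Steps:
U = I*sqrt(194) (U = sqrt(-194) = I*sqrt(194) ≈ 13.928*I)
l(f, P) = P + f
x = 63359 (x = 51144 + 12215 = 63359)
1/(x + l(U, -280)) = 1/(63359 + (-280 + I*sqrt(194))) = 1/(63079 + I*sqrt(194))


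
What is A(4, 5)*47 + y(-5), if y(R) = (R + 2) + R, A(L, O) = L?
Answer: 180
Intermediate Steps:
y(R) = 2 + 2*R (y(R) = (2 + R) + R = 2 + 2*R)
A(4, 5)*47 + y(-5) = 4*47 + (2 + 2*(-5)) = 188 + (2 - 10) = 188 - 8 = 180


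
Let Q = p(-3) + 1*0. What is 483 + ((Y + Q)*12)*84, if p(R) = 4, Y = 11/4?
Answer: 7287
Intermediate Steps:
Y = 11/4 (Y = 11*(1/4) = 11/4 ≈ 2.7500)
Q = 4 (Q = 4 + 1*0 = 4 + 0 = 4)
483 + ((Y + Q)*12)*84 = 483 + ((11/4 + 4)*12)*84 = 483 + ((27/4)*12)*84 = 483 + 81*84 = 483 + 6804 = 7287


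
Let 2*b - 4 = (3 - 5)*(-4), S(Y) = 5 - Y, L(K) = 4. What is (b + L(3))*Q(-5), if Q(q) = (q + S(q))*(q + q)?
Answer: -500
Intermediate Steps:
b = 6 (b = 2 + ((3 - 5)*(-4))/2 = 2 + (-2*(-4))/2 = 2 + (1/2)*8 = 2 + 4 = 6)
Q(q) = 10*q (Q(q) = (q + (5 - q))*(q + q) = 5*(2*q) = 10*q)
(b + L(3))*Q(-5) = (6 + 4)*(10*(-5)) = 10*(-50) = -500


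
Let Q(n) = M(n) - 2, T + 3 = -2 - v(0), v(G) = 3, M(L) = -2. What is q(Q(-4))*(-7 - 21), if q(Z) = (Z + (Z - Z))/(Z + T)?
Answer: -28/3 ≈ -9.3333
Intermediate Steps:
T = -8 (T = -3 + (-2 - 1*3) = -3 + (-2 - 3) = -3 - 5 = -8)
Q(n) = -4 (Q(n) = -2 - 2 = -4)
q(Z) = Z/(-8 + Z) (q(Z) = (Z + (Z - Z))/(Z - 8) = (Z + 0)/(-8 + Z) = Z/(-8 + Z))
q(Q(-4))*(-7 - 21) = (-4/(-8 - 4))*(-7 - 21) = -4/(-12)*(-28) = -4*(-1/12)*(-28) = (⅓)*(-28) = -28/3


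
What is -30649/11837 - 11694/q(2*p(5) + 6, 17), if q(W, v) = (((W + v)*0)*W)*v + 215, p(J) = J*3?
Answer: -145011413/2544955 ≈ -56.980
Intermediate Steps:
p(J) = 3*J
q(W, v) = 215 (q(W, v) = (0*W)*v + 215 = 0*v + 215 = 0 + 215 = 215)
-30649/11837 - 11694/q(2*p(5) + 6, 17) = -30649/11837 - 11694/215 = -145011413/2544955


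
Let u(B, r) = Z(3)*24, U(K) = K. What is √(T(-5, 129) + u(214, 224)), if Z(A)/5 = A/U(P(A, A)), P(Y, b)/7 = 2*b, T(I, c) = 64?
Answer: 2*√889/7 ≈ 8.5189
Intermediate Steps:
P(Y, b) = 14*b (P(Y, b) = 7*(2*b) = 14*b)
Z(A) = 5/14 (Z(A) = 5*(A/((14*A))) = 5*(A*(1/(14*A))) = 5*(1/14) = 5/14)
u(B, r) = 60/7 (u(B, r) = (5/14)*24 = 60/7)
√(T(-5, 129) + u(214, 224)) = √(64 + 60/7) = √(508/7) = 2*√889/7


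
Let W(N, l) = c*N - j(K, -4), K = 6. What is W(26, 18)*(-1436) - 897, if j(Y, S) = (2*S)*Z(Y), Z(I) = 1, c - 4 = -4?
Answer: -12385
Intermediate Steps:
c = 0 (c = 4 - 4 = 0)
j(Y, S) = 2*S (j(Y, S) = (2*S)*1 = 2*S)
W(N, l) = 8 (W(N, l) = 0*N - 2*(-4) = 0 - 1*(-8) = 0 + 8 = 8)
W(26, 18)*(-1436) - 897 = 8*(-1436) - 897 = -11488 - 897 = -12385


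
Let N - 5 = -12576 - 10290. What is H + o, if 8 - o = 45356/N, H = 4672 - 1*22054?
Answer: -397141658/22861 ≈ -17372.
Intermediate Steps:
N = -22861 (N = 5 + (-12576 - 10290) = 5 - 22866 = -22861)
H = -17382 (H = 4672 - 22054 = -17382)
o = 228244/22861 (o = 8 - 45356/(-22861) = 8 - 45356*(-1)/22861 = 8 - 1*(-45356/22861) = 8 + 45356/22861 = 228244/22861 ≈ 9.9840)
H + o = -17382 + 228244/22861 = -397141658/22861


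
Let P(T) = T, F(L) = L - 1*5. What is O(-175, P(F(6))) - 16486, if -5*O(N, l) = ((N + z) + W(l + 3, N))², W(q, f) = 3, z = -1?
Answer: -112359/5 ≈ -22472.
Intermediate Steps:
F(L) = -5 + L (F(L) = L - 5 = -5 + L)
O(N, l) = -(2 + N)²/5 (O(N, l) = -((N - 1) + 3)²/5 = -((-1 + N) + 3)²/5 = -(2 + N)²/5)
O(-175, P(F(6))) - 16486 = -(2 - 175)²/5 - 16486 = -⅕*(-173)² - 16486 = -⅕*29929 - 16486 = -29929/5 - 16486 = -112359/5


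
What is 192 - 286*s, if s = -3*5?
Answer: 4482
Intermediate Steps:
s = -15
192 - 286*s = 192 - 286*(-15) = 192 + 4290 = 4482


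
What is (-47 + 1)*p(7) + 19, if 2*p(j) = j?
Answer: -142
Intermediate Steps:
p(j) = j/2
(-47 + 1)*p(7) + 19 = (-47 + 1)*((½)*7) + 19 = -46*7/2 + 19 = -161 + 19 = -142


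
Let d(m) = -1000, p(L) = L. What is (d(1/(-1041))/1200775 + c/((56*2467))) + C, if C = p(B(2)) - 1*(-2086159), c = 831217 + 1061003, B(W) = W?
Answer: 3460744100274343/1658894678 ≈ 2.0862e+6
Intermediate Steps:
c = 1892220
C = 2086161 (C = 2 - 1*(-2086159) = 2 + 2086159 = 2086161)
(d(1/(-1041))/1200775 + c/((56*2467))) + C = (-1000/1200775 + 1892220/((56*2467))) + 2086161 = (-1000*1/1200775 + 1892220/138152) + 2086161 = (-40/48031 + 1892220*(1/138152)) + 2086161 = (-40/48031 + 473055/34538) + 2086161 = 22719923185/1658894678 + 2086161 = 3460744100274343/1658894678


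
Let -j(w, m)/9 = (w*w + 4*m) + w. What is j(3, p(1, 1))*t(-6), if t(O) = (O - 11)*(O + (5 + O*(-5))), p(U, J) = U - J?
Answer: 53244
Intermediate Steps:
j(w, m) = -36*m - 9*w - 9*w**2 (j(w, m) = -9*((w*w + 4*m) + w) = -9*((w**2 + 4*m) + w) = -9*(w + w**2 + 4*m) = -36*m - 9*w - 9*w**2)
t(O) = (-11 + O)*(5 - 4*O) (t(O) = (-11 + O)*(O + (5 - 5*O)) = (-11 + O)*(5 - 4*O))
j(3, p(1, 1))*t(-6) = (-36*(1 - 1*1) - 9*3 - 9*3**2)*(-55 - 4*(-6)**2 + 49*(-6)) = (-36*(1 - 1) - 27 - 9*9)*(-55 - 4*36 - 294) = (-36*0 - 27 - 81)*(-55 - 144 - 294) = (0 - 27 - 81)*(-493) = -108*(-493) = 53244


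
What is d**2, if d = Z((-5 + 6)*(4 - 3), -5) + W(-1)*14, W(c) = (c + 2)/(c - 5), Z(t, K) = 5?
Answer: 64/9 ≈ 7.1111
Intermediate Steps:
W(c) = (2 + c)/(-5 + c)
d = 8/3 (d = 5 + ((2 - 1)/(-5 - 1))*14 = 5 + (1/(-6))*14 = 5 - 1/6*1*14 = 5 - 1/6*14 = 5 - 7/3 = 8/3 ≈ 2.6667)
d**2 = (8/3)**2 = 64/9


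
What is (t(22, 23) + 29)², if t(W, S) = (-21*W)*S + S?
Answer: 111809476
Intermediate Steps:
t(W, S) = S - 21*S*W (t(W, S) = -21*S*W + S = S - 21*S*W)
(t(22, 23) + 29)² = (23*(1 - 21*22) + 29)² = (23*(1 - 462) + 29)² = (23*(-461) + 29)² = (-10603 + 29)² = (-10574)² = 111809476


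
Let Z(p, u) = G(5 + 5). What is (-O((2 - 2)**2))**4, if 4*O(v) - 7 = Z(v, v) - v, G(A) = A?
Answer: 83521/256 ≈ 326.25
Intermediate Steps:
Z(p, u) = 10 (Z(p, u) = 5 + 5 = 10)
O(v) = 17/4 - v/4 (O(v) = 7/4 + (10 - v)/4 = 7/4 + (5/2 - v/4) = 17/4 - v/4)
(-O((2 - 2)**2))**4 = (-(17/4 - (2 - 2)**2/4))**4 = (-(17/4 - 1/4*0**2))**4 = (-(17/4 - 1/4*0))**4 = (-(17/4 + 0))**4 = (-1*17/4)**4 = (-17/4)**4 = 83521/256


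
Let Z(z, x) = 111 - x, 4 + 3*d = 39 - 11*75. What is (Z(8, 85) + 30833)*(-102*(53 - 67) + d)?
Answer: 107821346/3 ≈ 3.5940e+7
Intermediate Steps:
d = -790/3 (d = -4/3 + (39 - 11*75)/3 = -4/3 + (39 - 825)/3 = -4/3 + (⅓)*(-786) = -4/3 - 262 = -790/3 ≈ -263.33)
(Z(8, 85) + 30833)*(-102*(53 - 67) + d) = ((111 - 1*85) + 30833)*(-102*(53 - 67) - 790/3) = ((111 - 85) + 30833)*(-102*(-14) - 790/3) = (26 + 30833)*(1428 - 790/3) = 30859*(3494/3) = 107821346/3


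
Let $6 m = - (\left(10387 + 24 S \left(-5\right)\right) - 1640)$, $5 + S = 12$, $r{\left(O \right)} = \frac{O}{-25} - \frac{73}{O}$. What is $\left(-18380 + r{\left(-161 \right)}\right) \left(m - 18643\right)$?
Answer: $\frac{885683181781}{2415} \approx 3.6674 \cdot 10^{8}$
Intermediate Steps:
$r{\left(O \right)} = - \frac{73}{O} - \frac{O}{25}$ ($r{\left(O \right)} = O \left(- \frac{1}{25}\right) - \frac{73}{O} = - \frac{O}{25} - \frac{73}{O} = - \frac{73}{O} - \frac{O}{25}$)
$S = 7$ ($S = -5 + 12 = 7$)
$m = - \frac{7907}{6}$ ($m = \frac{\left(-1\right) \left(\left(10387 + 24 \cdot 7 \left(-5\right)\right) - 1640\right)}{6} = \frac{\left(-1\right) \left(\left(10387 + 168 \left(-5\right)\right) - 1640\right)}{6} = \frac{\left(-1\right) \left(\left(10387 - 840\right) - 1640\right)}{6} = \frac{\left(-1\right) \left(9547 - 1640\right)}{6} = \frac{\left(-1\right) 7907}{6} = \frac{1}{6} \left(-7907\right) = - \frac{7907}{6} \approx -1317.8$)
$\left(-18380 + r{\left(-161 \right)}\right) \left(m - 18643\right) = \left(-18380 - \left(- \frac{161}{25} + \frac{73}{-161}\right)\right) \left(- \frac{7907}{6} - 18643\right) = \left(-18380 + \left(\left(-73\right) \left(- \frac{1}{161}\right) + \frac{161}{25}\right)\right) \left(- \frac{119765}{6}\right) = \left(-18380 + \left(\frac{73}{161} + \frac{161}{25}\right)\right) \left(- \frac{119765}{6}\right) = \left(-18380 + \frac{27746}{4025}\right) \left(- \frac{119765}{6}\right) = \left(- \frac{73951754}{4025}\right) \left(- \frac{119765}{6}\right) = \frac{885683181781}{2415}$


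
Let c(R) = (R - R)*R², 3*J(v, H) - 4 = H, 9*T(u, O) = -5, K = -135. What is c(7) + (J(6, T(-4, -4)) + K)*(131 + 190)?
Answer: -386698/9 ≈ -42966.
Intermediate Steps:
T(u, O) = -5/9 (T(u, O) = (⅑)*(-5) = -5/9)
J(v, H) = 4/3 + H/3
c(R) = 0 (c(R) = 0*R² = 0)
c(7) + (J(6, T(-4, -4)) + K)*(131 + 190) = 0 + ((4/3 + (⅓)*(-5/9)) - 135)*(131 + 190) = 0 + ((4/3 - 5/27) - 135)*321 = 0 + (31/27 - 135)*321 = 0 - 3614/27*321 = 0 - 386698/9 = -386698/9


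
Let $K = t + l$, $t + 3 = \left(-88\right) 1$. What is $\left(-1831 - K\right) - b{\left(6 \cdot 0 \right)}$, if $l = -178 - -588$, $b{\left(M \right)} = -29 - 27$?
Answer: $-2094$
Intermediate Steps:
$b{\left(M \right)} = -56$ ($b{\left(M \right)} = -29 - 27 = -56$)
$l = 410$ ($l = -178 + 588 = 410$)
$t = -91$ ($t = -3 - 88 = -91$)
$K = 319$ ($K = -91 + 410 = 319$)
$\left(-1831 - K\right) - b{\left(6 \cdot 0 \right)} = \left(-1831 - 319\right) - -56 = \left(-1831 - 319\right) + 56 = -2150 + 56 = -2094$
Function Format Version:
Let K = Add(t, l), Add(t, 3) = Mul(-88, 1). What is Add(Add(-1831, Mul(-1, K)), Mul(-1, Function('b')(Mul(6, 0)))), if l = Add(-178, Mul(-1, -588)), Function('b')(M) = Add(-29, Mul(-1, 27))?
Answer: -2094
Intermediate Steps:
Function('b')(M) = -56 (Function('b')(M) = Add(-29, -27) = -56)
l = 410 (l = Add(-178, 588) = 410)
t = -91 (t = Add(-3, Mul(-88, 1)) = Add(-3, -88) = -91)
K = 319 (K = Add(-91, 410) = 319)
Add(Add(-1831, Mul(-1, K)), Mul(-1, Function('b')(Mul(6, 0)))) = Add(Add(-1831, Mul(-1, 319)), Mul(-1, -56)) = Add(Add(-1831, -319), 56) = Add(-2150, 56) = -2094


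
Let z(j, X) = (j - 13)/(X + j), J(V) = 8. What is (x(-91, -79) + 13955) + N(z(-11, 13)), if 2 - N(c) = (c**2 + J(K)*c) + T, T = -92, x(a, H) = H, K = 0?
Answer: 13922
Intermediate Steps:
z(j, X) = (-13 + j)/(X + j)
N(c) = 94 - c**2 - 8*c (N(c) = 2 - ((c**2 + 8*c) - 92) = 2 - (-92 + c**2 + 8*c) = 2 + (92 - c**2 - 8*c) = 94 - c**2 - 8*c)
(x(-91, -79) + 13955) + N(z(-11, 13)) = (-79 + 13955) + (94 - ((-13 - 11)/(13 - 11))**2 - 8*(-13 - 11)/(13 - 11)) = 13876 + (94 - (-24/2)**2 - 8*(-24)/2) = 13876 + (94 - ((1/2)*(-24))**2 - 4*(-24)) = 13876 + (94 - 1*(-12)**2 - 8*(-12)) = 13876 + (94 - 1*144 + 96) = 13876 + (94 - 144 + 96) = 13876 + 46 = 13922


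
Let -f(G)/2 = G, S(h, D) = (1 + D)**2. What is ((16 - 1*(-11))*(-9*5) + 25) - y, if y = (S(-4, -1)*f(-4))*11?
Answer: -1190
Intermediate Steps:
f(G) = -2*G
y = 0 (y = ((1 - 1)**2*(-2*(-4)))*11 = (0**2*8)*11 = (0*8)*11 = 0*11 = 0)
((16 - 1*(-11))*(-9*5) + 25) - y = ((16 - 1*(-11))*(-9*5) + 25) - 1*0 = ((16 + 11)*(-45) + 25) + 0 = (27*(-45) + 25) + 0 = (-1215 + 25) + 0 = -1190 + 0 = -1190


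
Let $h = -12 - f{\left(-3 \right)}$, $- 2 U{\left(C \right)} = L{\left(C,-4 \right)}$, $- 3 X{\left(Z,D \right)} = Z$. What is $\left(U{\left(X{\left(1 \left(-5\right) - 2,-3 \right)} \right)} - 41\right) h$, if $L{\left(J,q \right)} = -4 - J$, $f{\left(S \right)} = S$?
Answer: $\frac{681}{2} \approx 340.5$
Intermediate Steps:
$X{\left(Z,D \right)} = - \frac{Z}{3}$
$U{\left(C \right)} = 2 + \frac{C}{2}$ ($U{\left(C \right)} = - \frac{-4 - C}{2} = 2 + \frac{C}{2}$)
$h = -9$ ($h = -12 - -3 = -12 + 3 = -9$)
$\left(U{\left(X{\left(1 \left(-5\right) - 2,-3 \right)} \right)} - 41\right) h = \left(\left(2 + \frac{\left(- \frac{1}{3}\right) \left(1 \left(-5\right) - 2\right)}{2}\right) - 41\right) \left(-9\right) = \left(\left(2 + \frac{\left(- \frac{1}{3}\right) \left(-5 - 2\right)}{2}\right) - 41\right) \left(-9\right) = \left(\left(2 + \frac{\left(- \frac{1}{3}\right) \left(-7\right)}{2}\right) - 41\right) \left(-9\right) = \left(\left(2 + \frac{1}{2} \cdot \frac{7}{3}\right) - 41\right) \left(-9\right) = \left(\left(2 + \frac{7}{6}\right) - 41\right) \left(-9\right) = \left(\frac{19}{6} - 41\right) \left(-9\right) = \left(- \frac{227}{6}\right) \left(-9\right) = \frac{681}{2}$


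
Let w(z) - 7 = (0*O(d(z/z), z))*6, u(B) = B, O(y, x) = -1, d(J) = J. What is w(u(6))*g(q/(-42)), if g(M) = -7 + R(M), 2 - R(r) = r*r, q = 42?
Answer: -42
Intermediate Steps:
R(r) = 2 - r² (R(r) = 2 - r*r = 2 - r²)
w(z) = 7 (w(z) = 7 + (0*(-1))*6 = 7 + 0*6 = 7 + 0 = 7)
g(M) = -5 - M² (g(M) = -7 + (2 - M²) = -5 - M²)
w(u(6))*g(q/(-42)) = 7*(-5 - (42/(-42))²) = 7*(-5 - (42*(-1/42))²) = 7*(-5 - 1*(-1)²) = 7*(-5 - 1*1) = 7*(-5 - 1) = 7*(-6) = -42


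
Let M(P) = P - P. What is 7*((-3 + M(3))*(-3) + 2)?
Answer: 77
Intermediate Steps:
M(P) = 0
7*((-3 + M(3))*(-3) + 2) = 7*((-3 + 0)*(-3) + 2) = 7*(-3*(-3) + 2) = 7*(9 + 2) = 7*11 = 77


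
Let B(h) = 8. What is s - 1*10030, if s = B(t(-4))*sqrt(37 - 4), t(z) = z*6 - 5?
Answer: -10030 + 8*sqrt(33) ≈ -9984.0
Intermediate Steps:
t(z) = -5 + 6*z (t(z) = 6*z - 5 = -5 + 6*z)
s = 8*sqrt(33) (s = 8*sqrt(37 - 4) = 8*sqrt(33) ≈ 45.956)
s - 1*10030 = 8*sqrt(33) - 1*10030 = 8*sqrt(33) - 10030 = -10030 + 8*sqrt(33)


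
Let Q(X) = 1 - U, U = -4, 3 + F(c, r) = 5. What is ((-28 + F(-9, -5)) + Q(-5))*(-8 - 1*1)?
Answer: 189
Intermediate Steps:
F(c, r) = 2 (F(c, r) = -3 + 5 = 2)
Q(X) = 5 (Q(X) = 1 - 1*(-4) = 1 + 4 = 5)
((-28 + F(-9, -5)) + Q(-5))*(-8 - 1*1) = ((-28 + 2) + 5)*(-8 - 1*1) = (-26 + 5)*(-8 - 1) = -21*(-9) = 189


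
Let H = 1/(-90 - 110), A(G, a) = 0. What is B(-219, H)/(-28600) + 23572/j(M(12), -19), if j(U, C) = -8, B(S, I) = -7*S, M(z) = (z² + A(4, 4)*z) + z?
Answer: -84271433/28600 ≈ -2946.6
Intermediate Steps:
H = -1/200 (H = 1/(-200) = -1/200 ≈ -0.0050000)
M(z) = z + z² (M(z) = (z² + 0*z) + z = (z² + 0) + z = z² + z = z + z²)
B(-219, H)/(-28600) + 23572/j(M(12), -19) = -7*(-219)/(-28600) + 23572/(-8) = 1533*(-1/28600) + 23572*(-⅛) = -1533/28600 - 5893/2 = -84271433/28600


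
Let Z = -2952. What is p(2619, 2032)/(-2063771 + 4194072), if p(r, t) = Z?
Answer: -2952/2130301 ≈ -0.0013857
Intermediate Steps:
p(r, t) = -2952
p(2619, 2032)/(-2063771 + 4194072) = -2952/(-2063771 + 4194072) = -2952/2130301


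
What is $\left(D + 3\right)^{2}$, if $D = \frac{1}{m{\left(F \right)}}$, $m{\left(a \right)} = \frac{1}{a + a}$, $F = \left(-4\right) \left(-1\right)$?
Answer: $121$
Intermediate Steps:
$F = 4$
$m{\left(a \right)} = \frac{1}{2 a}$
$D = 8$ ($D = \frac{1}{\frac{1}{2} \cdot \frac{1}{4}} = \frac{1}{\frac{1}{8}} = 8$)
$\left(D + 3\right)^{2} = \left(8 + 3\right)^{2} = 11^{2} = 121$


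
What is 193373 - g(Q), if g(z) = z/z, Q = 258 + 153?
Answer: 193372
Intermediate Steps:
Q = 411
g(z) = 1
193373 - g(Q) = 193373 - 1*1 = 193373 - 1 = 193372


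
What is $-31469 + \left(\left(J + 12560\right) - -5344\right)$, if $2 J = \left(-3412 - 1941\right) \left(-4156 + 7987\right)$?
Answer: $- \frac{20534473}{2} \approx -1.0267 \cdot 10^{7}$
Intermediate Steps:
$J = - \frac{20507343}{2}$ ($J = \frac{\left(-3412 - 1941\right) \left(-4156 + 7987\right)}{2} = \frac{\left(-5353\right) 3831}{2} = \frac{1}{2} \left(-20507343\right) = - \frac{20507343}{2} \approx -1.0254 \cdot 10^{7}$)
$-31469 + \left(\left(J + 12560\right) - -5344\right) = -31469 + \left(\left(- \frac{20507343}{2} + 12560\right) - -5344\right) = -31469 + \left(- \frac{20482223}{2} + \left(-619 + 5963\right)\right) = -31469 + \left(- \frac{20482223}{2} + 5344\right) = -31469 - \frac{20471535}{2} = - \frac{20534473}{2}$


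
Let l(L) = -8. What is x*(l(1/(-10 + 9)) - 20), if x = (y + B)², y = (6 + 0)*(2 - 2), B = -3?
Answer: -252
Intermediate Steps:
y = 0 (y = 6*0 = 0)
x = 9 (x = (0 - 3)² = (-3)² = 9)
x*(l(1/(-10 + 9)) - 20) = 9*(-8 - 20) = 9*(-28) = -252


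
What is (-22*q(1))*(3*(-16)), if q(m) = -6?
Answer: -6336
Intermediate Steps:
(-22*q(1))*(3*(-16)) = (-22*(-6))*(3*(-16)) = 132*(-48) = -6336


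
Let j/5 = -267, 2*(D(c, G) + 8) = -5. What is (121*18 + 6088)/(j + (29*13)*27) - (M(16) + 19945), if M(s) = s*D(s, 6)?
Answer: -87449761/4422 ≈ -19776.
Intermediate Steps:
D(c, G) = -21/2 (D(c, G) = -8 + (½)*(-5) = -8 - 5/2 = -21/2)
j = -1335 (j = 5*(-267) = -1335)
M(s) = -21*s/2 (M(s) = s*(-21/2) = -21*s/2)
(121*18 + 6088)/(j + (29*13)*27) - (M(16) + 19945) = (121*18 + 6088)/(-1335 + (29*13)*27) - (-21/2*16 + 19945) = (2178 + 6088)/(-1335 + 377*27) - (-168 + 19945) = 8266/(-1335 + 10179) - 1*19777 = 8266/8844 - 19777 = 8266*(1/8844) - 19777 = 4133/4422 - 19777 = -87449761/4422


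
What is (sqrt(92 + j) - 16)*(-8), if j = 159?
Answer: 128 - 8*sqrt(251) ≈ 1.2562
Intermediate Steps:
(sqrt(92 + j) - 16)*(-8) = (sqrt(92 + 159) - 16)*(-8) = (sqrt(251) - 16)*(-8) = (-16 + sqrt(251))*(-8) = 128 - 8*sqrt(251)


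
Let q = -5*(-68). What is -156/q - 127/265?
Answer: -4226/4505 ≈ -0.93807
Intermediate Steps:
q = 340
-156/q - 127/265 = -156/340 - 127/265 = -156*1/340 - 127*1/265 = -39/85 - 127/265 = -4226/4505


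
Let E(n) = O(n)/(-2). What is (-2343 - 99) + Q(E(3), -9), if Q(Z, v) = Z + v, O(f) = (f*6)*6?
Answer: -2505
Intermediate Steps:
O(f) = 36*f (O(f) = (6*f)*6 = 36*f)
E(n) = -18*n (E(n) = (36*n)/(-2) = (36*n)*(-1/2) = -18*n)
(-2343 - 99) + Q(E(3), -9) = (-2343 - 99) + (-18*3 - 9) = -2442 + (-54 - 9) = -2442 - 63 = -2505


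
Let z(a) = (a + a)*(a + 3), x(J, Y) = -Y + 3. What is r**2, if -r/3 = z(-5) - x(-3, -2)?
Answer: 2025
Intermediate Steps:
x(J, Y) = 3 - Y
z(a) = 2*a*(3 + a) (z(a) = (2*a)*(3 + a) = 2*a*(3 + a))
r = -45 (r = -3*(2*(-5)*(3 - 5) - (3 - 1*(-2))) = -3*(2*(-5)*(-2) - (3 + 2)) = -3*(20 - 1*5) = -3*(20 - 5) = -3*15 = -45)
r**2 = (-45)**2 = 2025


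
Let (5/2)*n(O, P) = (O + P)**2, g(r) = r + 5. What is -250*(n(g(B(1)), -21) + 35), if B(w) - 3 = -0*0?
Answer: -25650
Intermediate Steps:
B(w) = 3 (B(w) = 3 - 0*0 = 3 - 5*0 = 3 + 0 = 3)
g(r) = 5 + r
n(O, P) = 2*(O + P)**2/5
-250*(n(g(B(1)), -21) + 35) = -250*(2*((5 + 3) - 21)**2/5 + 35) = -250*(2*(8 - 21)**2/5 + 35) = -250*((2/5)*(-13)**2 + 35) = -250*((2/5)*169 + 35) = -250*(338/5 + 35) = -250*513/5 = -25650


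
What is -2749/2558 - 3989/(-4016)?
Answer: -418061/5136464 ≈ -0.081391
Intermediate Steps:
-2749/2558 - 3989/(-4016) = -2749*1/2558 - 3989*(-1/4016) = -2749/2558 + 3989/4016 = -418061/5136464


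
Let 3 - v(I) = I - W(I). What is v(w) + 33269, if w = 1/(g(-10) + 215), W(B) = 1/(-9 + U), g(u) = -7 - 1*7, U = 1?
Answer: 53501167/1608 ≈ 33272.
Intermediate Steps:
g(u) = -14 (g(u) = -7 - 7 = -14)
W(B) = -1/8 (W(B) = 1/(-9 + 1) = 1/(-8) = -1/8)
w = 1/201 (w = 1/(-14 + 215) = 1/201 ≈ 0.0049751)
v(I) = 23/8 - I (v(I) = 3 - (I - 1*(-1/8)) = 3 - (I + 1/8) = 3 - (1/8 + I) = 3 + (-1/8 - I) = 23/8 - I)
v(w) + 33269 = (23/8 - 1*1/201) + 33269 = (23/8 - 1/201) + 33269 = 4615/1608 + 33269 = 53501167/1608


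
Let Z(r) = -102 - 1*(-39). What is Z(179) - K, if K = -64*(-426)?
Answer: -27327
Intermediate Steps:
Z(r) = -63 (Z(r) = -102 + 39 = -63)
K = 27264
Z(179) - K = -63 - 1*27264 = -63 - 27264 = -27327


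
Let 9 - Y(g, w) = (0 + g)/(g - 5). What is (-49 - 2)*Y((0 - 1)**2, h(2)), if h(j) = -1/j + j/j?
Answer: -1887/4 ≈ -471.75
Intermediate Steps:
h(j) = 1 - 1/j (h(j) = -1/j + 1 = 1 - 1/j)
Y(g, w) = 9 - g/(-5 + g) (Y(g, w) = 9 - (0 + g)/(g - 5) = 9 - g/(-5 + g))
(-49 - 2)*Y((0 - 1)**2, h(2)) = (-49 - 2)*((-45 + 8*(0 - 1)**2)/(-5 + (0 - 1)**2)) = -51*(-45 + 8*(-1)**2)/(-5 + (-1)**2) = -51*(-45 + 8*1)/(-5 + 1) = -51*(-45 + 8)/(-4) = -(-51)*(-37)/4 = -51*37/4 = -1887/4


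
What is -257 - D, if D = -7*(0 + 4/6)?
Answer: -757/3 ≈ -252.33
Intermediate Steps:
D = -14/3 (D = -7*(0 + 4*(⅙)) = -7*(0 + ⅔) = -7*⅔ = -14/3 ≈ -4.6667)
-257 - D = -257 - 1*(-14/3) = -257 + 14/3 = -757/3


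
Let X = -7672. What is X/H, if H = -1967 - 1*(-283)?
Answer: 1918/421 ≈ 4.5558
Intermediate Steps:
H = -1684 (H = -1967 + 283 = -1684)
X/H = -7672/(-1684) = -7672*(-1/1684) = 1918/421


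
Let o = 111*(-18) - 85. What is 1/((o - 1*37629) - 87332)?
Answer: -1/127044 ≈ -7.8713e-6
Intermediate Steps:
o = -2083 (o = -1998 - 85 = -2083)
1/((o - 1*37629) - 87332) = 1/((-2083 - 1*37629) - 87332) = 1/((-2083 - 37629) - 87332) = 1/(-39712 - 87332) = 1/(-127044) = -1/127044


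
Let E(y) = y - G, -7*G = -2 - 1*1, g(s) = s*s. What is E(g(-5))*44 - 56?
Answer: 7176/7 ≈ 1025.1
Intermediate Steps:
g(s) = s²
G = 3/7 (G = -(-2 - 1*1)/7 = -(-2 - 1)/7 = -⅐*(-3) = 3/7 ≈ 0.42857)
E(y) = -3/7 + y (E(y) = y - 1*3/7 = y - 3/7 = -3/7 + y)
E(g(-5))*44 - 56 = (-3/7 + (-5)²)*44 - 56 = (-3/7 + 25)*44 - 56 = (172/7)*44 - 56 = 7568/7 - 56 = 7176/7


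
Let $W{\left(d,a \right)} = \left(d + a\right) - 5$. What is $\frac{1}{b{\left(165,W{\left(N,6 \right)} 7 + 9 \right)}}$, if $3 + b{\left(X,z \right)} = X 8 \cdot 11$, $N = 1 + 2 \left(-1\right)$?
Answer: $\frac{1}{14517} \approx 6.8885 \cdot 10^{-5}$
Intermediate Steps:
$N = -1$ ($N = 1 - 2 = -1$)
$W{\left(d,a \right)} = -5 + a + d$ ($W{\left(d,a \right)} = \left(a + d\right) - 5 = -5 + a + d$)
$b{\left(X,z \right)} = -3 + 88 X$ ($b{\left(X,z \right)} = -3 + X 8 \cdot 11 = -3 + 8 X 11 = -3 + 88 X$)
$\frac{1}{b{\left(165,W{\left(N,6 \right)} 7 + 9 \right)}} = \frac{1}{-3 + 88 \cdot 165} = \frac{1}{-3 + 14520} = \frac{1}{14517}$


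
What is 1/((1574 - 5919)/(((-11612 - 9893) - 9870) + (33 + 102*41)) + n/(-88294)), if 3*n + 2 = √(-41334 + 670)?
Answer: 27600927896483144/4415847112562835 + 1302628929728*I*√10166/4415847112562835 ≈ 6.2504 + 0.029743*I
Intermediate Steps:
n = -⅔ + 2*I*√10166/3 (n = -⅔ + √(-41334 + 670)/3 = -⅔ + √(-40664)/3 = -⅔ + (2*I*√10166)/3 = -⅔ + 2*I*√10166/3 ≈ -0.66667 + 67.218*I)
1/((1574 - 5919)/(((-11612 - 9893) - 9870) + (33 + 102*41)) + n/(-88294)) = 1/((1574 - 5919)/(((-11612 - 9893) - 9870) + (33 + 102*41)) + (-⅔ + 2*I*√10166/3)/(-88294)) = 1/(-4345/((-21505 - 9870) + (33 + 4182)) + (-⅔ + 2*I*√10166/3)*(-1/88294)) = 1/(-4345/(-31375 + 4215) + (1/132441 - I*√10166/132441)) = 1/(-4345/(-27160) + (1/132441 - I*√10166/132441)) = 1/(-4345*(-1/27160) + (1/132441 - I*√10166/132441)) = 1/(869/5432 + (1/132441 - I*√10166/132441)) = 1/(115096661/719419512 - I*√10166/132441)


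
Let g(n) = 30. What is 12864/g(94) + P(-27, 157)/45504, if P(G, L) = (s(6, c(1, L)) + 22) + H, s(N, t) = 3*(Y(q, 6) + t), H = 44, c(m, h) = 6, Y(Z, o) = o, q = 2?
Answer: 16260181/37920 ≈ 428.80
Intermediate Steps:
s(N, t) = 18 + 3*t (s(N, t) = 3*(6 + t) = 18 + 3*t)
P(G, L) = 102 (P(G, L) = ((18 + 3*6) + 22) + 44 = ((18 + 18) + 22) + 44 = (36 + 22) + 44 = 58 + 44 = 102)
12864/g(94) + P(-27, 157)/45504 = 12864/30 + 102/45504 = 12864*(1/30) + 102*(1/45504) = 2144/5 + 17/7584 = 16260181/37920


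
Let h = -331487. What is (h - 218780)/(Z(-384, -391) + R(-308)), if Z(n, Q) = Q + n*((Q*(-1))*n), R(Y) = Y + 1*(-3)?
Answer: -550267/57654594 ≈ -0.0095442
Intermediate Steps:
R(Y) = -3 + Y (R(Y) = Y - 3 = -3 + Y)
Z(n, Q) = Q - Q*n**2 (Z(n, Q) = Q + n*((-Q)*n) = Q + n*(-Q*n) = Q - Q*n**2)
(h - 218780)/(Z(-384, -391) + R(-308)) = (-331487 - 218780)/(-391*(1 - 1*(-384)**2) + (-3 - 308)) = -550267/(-391*(1 - 1*147456) - 311) = -550267/(-391*(1 - 147456) - 311) = -550267/(-391*(-147455) - 311) = -550267/(57654905 - 311) = -550267/57654594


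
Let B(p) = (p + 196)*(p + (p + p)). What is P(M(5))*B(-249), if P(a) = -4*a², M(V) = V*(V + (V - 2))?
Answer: -253382400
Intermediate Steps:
M(V) = V*(-2 + 2*V) (M(V) = V*(V + (-2 + V)) = V*(-2 + 2*V))
B(p) = 3*p*(196 + p) (B(p) = (196 + p)*(p + 2*p) = (196 + p)*(3*p) = 3*p*(196 + p))
P(M(5))*B(-249) = (-4*100*(-1 + 5)²)*(3*(-249)*(196 - 249)) = (-4*(2*5*4)²)*(3*(-249)*(-53)) = -4*40²*39591 = -4*1600*39591 = -6400*39591 = -253382400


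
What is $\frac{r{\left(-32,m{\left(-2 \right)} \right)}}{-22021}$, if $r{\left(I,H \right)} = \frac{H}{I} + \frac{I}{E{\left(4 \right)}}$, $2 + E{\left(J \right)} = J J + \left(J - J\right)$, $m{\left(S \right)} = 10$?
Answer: $\frac{291}{2466352} \approx 0.00011799$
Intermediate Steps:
$E{\left(J \right)} = -2 + J^{2}$ ($E{\left(J \right)} = -2 + \left(J J + \left(J - J\right)\right) = -2 + \left(J^{2} + 0\right) = -2 + J^{2}$)
$r{\left(I,H \right)} = \frac{I}{14} + \frac{H}{I}$ ($r{\left(I,H \right)} = \frac{H}{I} + \frac{I}{-2 + 4^{2}} = \frac{H}{I} + \frac{I}{-2 + 16} = \frac{H}{I} + \frac{I}{14} = \frac{I}{14} + \frac{H}{I}$)
$\frac{r{\left(-32,m{\left(-2 \right)} \right)}}{-22021} = \frac{\frac{1}{14} \left(-32\right) + \frac{10}{-32}}{-22021} = \left(- \frac{16}{7} + 10 \left(- \frac{1}{32}\right)\right) \left(- \frac{1}{22021}\right) = \left(- \frac{16}{7} - \frac{5}{16}\right) \left(- \frac{1}{22021}\right) = \left(- \frac{291}{112}\right) \left(- \frac{1}{22021}\right) = \frac{291}{2466352}$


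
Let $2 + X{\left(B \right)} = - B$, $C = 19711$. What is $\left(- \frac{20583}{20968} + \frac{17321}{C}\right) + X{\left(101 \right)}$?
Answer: $- \frac{42612450329}{413300248} \approx -103.1$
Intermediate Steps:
$X{\left(B \right)} = -2 - B$
$\left(- \frac{20583}{20968} + \frac{17321}{C}\right) + X{\left(101 \right)} = \left(- \frac{20583}{20968} + \frac{17321}{19711}\right) - 103 = - \frac{42524785}{413300248} - 103 = - \frac{42612450329}{413300248}$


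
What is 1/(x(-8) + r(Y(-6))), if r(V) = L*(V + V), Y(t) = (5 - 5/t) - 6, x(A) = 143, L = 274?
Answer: 3/155 ≈ 0.019355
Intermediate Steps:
Y(t) = -1 - 5/t
r(V) = 548*V (r(V) = 274*(V + V) = 274*(2*V) = 548*V)
1/(x(-8) + r(Y(-6))) = 1/(143 + 548*((-5 - 1*(-6))/(-6))) = 1/(143 + 548*(-(-5 + 6)/6)) = 1/(143 + 548*(-1/6*1)) = 1/(143 + 548*(-1/6)) = 1/(143 - 274/3) = 1/(155/3) = 3/155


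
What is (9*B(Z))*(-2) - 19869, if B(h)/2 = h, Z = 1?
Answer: -19905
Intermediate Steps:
B(h) = 2*h
(9*B(Z))*(-2) - 19869 = (9*(2*1))*(-2) - 19869 = (9*2)*(-2) - 19869 = 18*(-2) - 19869 = -36 - 19869 = -19905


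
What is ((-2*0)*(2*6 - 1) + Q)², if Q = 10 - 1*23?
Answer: 169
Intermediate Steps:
Q = -13 (Q = 10 - 23 = -13)
((-2*0)*(2*6 - 1) + Q)² = ((-2*0)*(2*6 - 1) - 13)² = (0*(12 - 1) - 13)² = (0*11 - 13)² = (0 - 13)² = (-13)² = 169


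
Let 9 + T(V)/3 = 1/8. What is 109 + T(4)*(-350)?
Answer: 37711/4 ≈ 9427.8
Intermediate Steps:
T(V) = -213/8 (T(V) = -27 + 3/8 = -213/8)
109 + T(4)*(-350) = 109 - 213/8*(-350) = 109 + 37275/4 = 37711/4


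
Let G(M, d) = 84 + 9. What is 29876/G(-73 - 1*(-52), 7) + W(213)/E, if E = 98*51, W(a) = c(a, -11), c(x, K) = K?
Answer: 16591025/51646 ≈ 321.25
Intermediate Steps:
W(a) = -11
E = 4998
G(M, d) = 93
29876/G(-73 - 1*(-52), 7) + W(213)/E = 29876/93 - 11/4998 = 16591025/51646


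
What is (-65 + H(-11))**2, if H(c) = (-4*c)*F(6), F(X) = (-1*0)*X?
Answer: 4225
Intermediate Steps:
F(X) = 0 (F(X) = 0*X = 0)
H(c) = 0 (H(c) = -4*c*0 = 0)
(-65 + H(-11))**2 = (-65 + 0)**2 = (-65)**2 = 4225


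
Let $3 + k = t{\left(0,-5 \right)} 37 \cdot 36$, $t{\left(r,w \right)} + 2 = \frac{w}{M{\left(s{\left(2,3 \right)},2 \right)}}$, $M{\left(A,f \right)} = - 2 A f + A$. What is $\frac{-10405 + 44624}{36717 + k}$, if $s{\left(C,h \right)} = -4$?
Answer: $\frac{34219}{33495} \approx 1.0216$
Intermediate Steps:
$M{\left(A,f \right)} = A - 2 A f$ ($M{\left(A,f \right)} = - 2 A f + A = A - 2 A f$)
$t{\left(r,w \right)} = -2 + \frac{w}{12}$ ($t{\left(r,w \right)} = -2 + \frac{w}{\left(-4\right) \left(1 - 4\right)} = -2 + \frac{w}{\left(-4\right) \left(-3\right)} = -2 + \frac{w}{12}$)
$k = -3222$ ($k = -3 + \left(-2 + \frac{1}{12} \left(-5\right)\right) 37 \cdot 36 = -3 + \left(-2 - \frac{5}{12}\right) 37 \cdot 36 = -3 + \left(- \frac{29}{12}\right) 37 \cdot 36 = -3 - 3219 = -3222$)
$\frac{-10405 + 44624}{36717 + k} = \frac{-10405 + 44624}{36717 - 3222} = \frac{34219}{33495}$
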